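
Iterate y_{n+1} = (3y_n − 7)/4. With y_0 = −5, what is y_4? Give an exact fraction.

−815/128

y_1 = (3·(−5) − 7)/4 = −11/2.
y_2 = (3·(−11/2) − 7)/4 = −47/8.
y_3 = (3·(−47/8) − 7)/4 = −197/32.
y_4 = (3·(−197/32) − 7)/4 = −815/128.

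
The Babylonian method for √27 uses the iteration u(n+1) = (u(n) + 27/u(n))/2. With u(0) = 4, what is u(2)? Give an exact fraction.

3577/688

u(1) = (4 + 27/4)/2 = 43/8.
u(2) = (43/8 + 27/(43/8))/2 = 3577/688.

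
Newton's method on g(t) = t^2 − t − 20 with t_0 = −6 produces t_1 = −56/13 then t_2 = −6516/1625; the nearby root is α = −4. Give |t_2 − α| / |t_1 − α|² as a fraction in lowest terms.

13/125

t_1 − α = −56/13 − (−4) = −56/13 + 4 = −4/13, so |t_1 − α| = 4/13.
t_2 − α = −6516/1625 − (−4) = −6516/1625 + 4 = −16/1625, so |t_2 − α| = 16/1625.
|t_1 − α|² = 16/169.
Ratio = (16/1625) / (16/169) = 13/125.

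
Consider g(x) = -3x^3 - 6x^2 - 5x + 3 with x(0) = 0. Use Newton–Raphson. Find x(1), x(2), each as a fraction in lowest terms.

g'(x) = -9x^2 - 12x - 5.
g(0) = 3, g'(0) = -5, so x(1) = 0 - 3/(-5) = 3/5.
g(3/5) = -351/125, g'(3/5) = -386/25, so x(2) = (3/5) - (-351/125)/(-386/25) = 807/1930.

x(1) = 3/5, x(2) = 807/1930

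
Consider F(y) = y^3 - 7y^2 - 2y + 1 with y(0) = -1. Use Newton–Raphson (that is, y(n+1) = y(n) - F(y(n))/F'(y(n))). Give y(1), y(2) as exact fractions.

y(1) = -2/3, y(2) = -127/234

F'(y) = 3y^2 - 14y - 2.
F(-1) = -5, F'(-1) = 15, so y(1) = (-1) - (-5)/15 = -2/3.
F(-2/3) = -29/27, F'(-2/3) = 26/3, so y(2) = (-2/3) - (-29/27)/(26/3) = -127/234.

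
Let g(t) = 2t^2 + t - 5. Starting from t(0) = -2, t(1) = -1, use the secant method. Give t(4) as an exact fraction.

g(-2) = 1, g(-1) = -4. t(2) = (-1) - (-4)·((-1) - (-2))/((-4) - 1) = -9/5.
g(-1) = -4, g(-9/5) = -8/25. t(3) = (-9/5) - (-8/25)·((-9/5) - (-1))/((-8/25) - (-4)) = -43/23.
g(-9/5) = -8/25, g(-43/23) = 64/529. t(4) = (-43/23) - (64/529)·((-43/23) - (-9/5))/((64/529) - (-8/25)) = -1349/729.

-1349/729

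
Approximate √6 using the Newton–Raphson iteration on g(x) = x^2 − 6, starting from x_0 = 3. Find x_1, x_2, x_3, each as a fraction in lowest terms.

g'(x) = 2x.
g(3) = 3, g'(3) = 6, so x_1 = 3 − 3/6 = 5/2.
g(5/2) = 1/4, g'(5/2) = 5, so x_2 = (5/2) − (1/4)/5 = 49/20.
g(49/20) = 1/400, g'(49/20) = 49/10, so x_3 = (49/20) − (1/400)/(49/10) = 4801/1960.

x_1 = 5/2, x_2 = 49/20, x_3 = 4801/1960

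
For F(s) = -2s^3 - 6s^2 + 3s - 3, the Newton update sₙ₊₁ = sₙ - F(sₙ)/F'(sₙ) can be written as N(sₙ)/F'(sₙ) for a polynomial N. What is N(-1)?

1

F'(s) = -6s^2 - 12s + 3.
N(s) = s·F'(s) - F(s) = s·(-6s^2 - 12s + 3) - (-2s^3 - 6s^2 + 3s - 3) = -4s^3 - 6s^2 + 3.
N(-1) = 1.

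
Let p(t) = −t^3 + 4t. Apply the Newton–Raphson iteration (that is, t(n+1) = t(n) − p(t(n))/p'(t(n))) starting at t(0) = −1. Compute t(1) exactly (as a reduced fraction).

2

p'(t) = −3t^2 + 4.
p(−1) = −3, p'(−1) = 1, so t(1) = (−1) − (−3)/1 = 2.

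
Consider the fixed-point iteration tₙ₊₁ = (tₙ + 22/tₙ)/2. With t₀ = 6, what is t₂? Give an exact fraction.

t₁ = (6 + 22/6)/2 = 29/6.
t₂ = (29/6 + 22/(29/6))/2 = 1633/348.

1633/348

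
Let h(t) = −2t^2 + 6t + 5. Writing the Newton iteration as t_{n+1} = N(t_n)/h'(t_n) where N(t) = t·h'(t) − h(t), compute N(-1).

−7

h'(t) = −4t + 6.
N(t) = t·h'(t) − h(t) = t·(−4t + 6) − (−2t^2 + 6t + 5) = −2t^2 − 5.
N(-1) = −7.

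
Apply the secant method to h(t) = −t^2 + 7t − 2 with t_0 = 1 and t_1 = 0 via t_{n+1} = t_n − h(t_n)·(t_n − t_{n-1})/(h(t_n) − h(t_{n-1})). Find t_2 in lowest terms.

h(1) = 4, h(0) = −2. t_2 = 0 − (−2)·(0 − 1)/((−2) − 4) = 1/3.

1/3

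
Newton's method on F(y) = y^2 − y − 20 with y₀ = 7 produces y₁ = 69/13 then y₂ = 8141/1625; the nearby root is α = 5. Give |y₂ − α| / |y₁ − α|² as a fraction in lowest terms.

13/125

y₁ − α = 69/13 − 5 = 4/13, so |y₁ − α| = 4/13.
y₂ − α = 8141/1625 − 5 = 16/1625, so |y₂ − α| = 16/1625.
|y₁ − α|² = 16/169.
Ratio = (16/1625) / (16/169) = 13/125.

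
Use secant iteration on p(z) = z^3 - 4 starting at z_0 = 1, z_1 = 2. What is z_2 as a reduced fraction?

10/7

p(1) = -3, p(2) = 4. z_2 = 2 - 4·(2 - 1)/(4 - (-3)) = 10/7.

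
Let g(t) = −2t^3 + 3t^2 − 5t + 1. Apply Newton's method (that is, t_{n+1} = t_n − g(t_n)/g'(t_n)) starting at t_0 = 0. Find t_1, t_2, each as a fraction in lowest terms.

g'(t) = −6t^2 + 6t − 5.
g(0) = 1, g'(0) = −5, so t_1 = 0 − 1/(−5) = 1/5.
g(1/5) = 13/125, g'(1/5) = −101/25, so t_2 = (1/5) − (13/125)/(−101/25) = 114/505.

t_1 = 1/5, t_2 = 114/505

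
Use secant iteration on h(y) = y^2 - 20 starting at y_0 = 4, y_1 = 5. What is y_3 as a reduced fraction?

h(4) = -4, h(5) = 5. y_2 = 5 - 5·(5 - 4)/(5 - (-4)) = 40/9.
h(5) = 5, h(40/9) = -20/81. y_3 = (40/9) - (-20/81)·((40/9) - 5)/((-20/81) - 5) = 76/17.

76/17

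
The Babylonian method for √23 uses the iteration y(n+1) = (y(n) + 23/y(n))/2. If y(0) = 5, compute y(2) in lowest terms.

y(1) = (5 + 23/5)/2 = 24/5.
y(2) = (24/5 + 23/(24/5))/2 = 1151/240.

1151/240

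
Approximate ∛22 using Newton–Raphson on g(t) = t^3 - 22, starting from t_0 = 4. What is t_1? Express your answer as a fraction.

g'(t) = 3t^2.
g(4) = 42, g'(4) = 48, so t_1 = 4 - 42/48 = 25/8.

25/8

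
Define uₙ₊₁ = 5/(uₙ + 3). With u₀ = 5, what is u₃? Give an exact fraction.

145/127

u₁ = 5/(5 + 3) = 5/8.
u₂ = 5/(5/8 + 3) = 40/29.
u₃ = 5/(40/29 + 3) = 145/127.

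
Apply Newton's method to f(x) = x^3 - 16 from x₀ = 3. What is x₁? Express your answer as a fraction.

f'(x) = 3x^2.
f(3) = 11, f'(3) = 27, so x₁ = 3 - 11/27 = 70/27.

70/27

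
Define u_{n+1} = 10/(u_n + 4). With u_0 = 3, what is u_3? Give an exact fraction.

u_1 = 10/(3 + 4) = 10/7.
u_2 = 10/(10/7 + 4) = 35/19.
u_3 = 10/(35/19 + 4) = 190/111.

190/111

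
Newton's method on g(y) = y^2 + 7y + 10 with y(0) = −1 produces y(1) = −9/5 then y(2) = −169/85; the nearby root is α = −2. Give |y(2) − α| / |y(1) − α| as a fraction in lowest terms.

1/17

y(1) − α = −9/5 − (−2) = −9/5 + 2 = 1/5, so |y(1) − α| = 1/5.
y(2) − α = −169/85 − (−2) = −169/85 + 2 = 1/85, so |y(2) − α| = 1/85.
Ratio = (1/85) / (1/5) = 1/17.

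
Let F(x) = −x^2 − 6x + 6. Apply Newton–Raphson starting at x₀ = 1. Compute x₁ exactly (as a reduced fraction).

7/8

F'(x) = −2x − 6.
F(1) = −1, F'(1) = −8, so x₁ = 1 − (−1)/(−8) = 7/8.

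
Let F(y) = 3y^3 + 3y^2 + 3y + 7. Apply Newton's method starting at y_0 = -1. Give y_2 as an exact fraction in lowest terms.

-119/81

F'(y) = 9y^2 + 6y + 3.
F(-1) = 4, F'(-1) = 6, so y_1 = (-1) - 4/6 = -5/3.
F(-5/3) = -32/9, F'(-5/3) = 18, so y_2 = (-5/3) - (-32/9)/18 = -119/81.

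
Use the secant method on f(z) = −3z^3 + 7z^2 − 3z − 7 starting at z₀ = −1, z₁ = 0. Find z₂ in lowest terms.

−7/13

f(−1) = 6, f(0) = −7. z₂ = 0 − (−7)·(0 − (−1))/((−7) − 6) = −7/13.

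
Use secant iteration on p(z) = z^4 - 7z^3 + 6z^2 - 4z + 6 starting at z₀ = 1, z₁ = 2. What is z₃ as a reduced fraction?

p(1) = 2, p(2) = -18. z₂ = 2 - (-18)·(2 - 1)/((-18) - 2) = 11/10.
p(2) = -18, p(11/10) = 10071/10000. z₃ = (11/10) - (10071/10000)·((11/10) - 2)/((10071/10000) - (-18)) = 24238/21119.

24238/21119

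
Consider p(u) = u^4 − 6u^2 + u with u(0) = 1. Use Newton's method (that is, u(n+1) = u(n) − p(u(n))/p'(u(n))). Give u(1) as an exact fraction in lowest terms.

3/7

p'(u) = 4u^3 − 12u + 1.
p(1) = −4, p'(1) = −7, so u(1) = 1 − (−4)/(−7) = 3/7.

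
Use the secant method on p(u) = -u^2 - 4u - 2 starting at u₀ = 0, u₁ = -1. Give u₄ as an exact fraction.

p(0) = -2, p(-1) = 1. u₂ = (-1) - 1·((-1) - 0)/(1 - (-2)) = -2/3.
p(-1) = 1, p(-2/3) = 2/9. u₃ = (-2/3) - (2/9)·((-2/3) - (-1))/((2/9) - 1) = -4/7.
p(-2/3) = 2/9, p(-4/7) = -2/49. u₄ = (-4/7) - (-2/49)·((-4/7) - (-2/3))/((-2/49) - (2/9)) = -17/29.

-17/29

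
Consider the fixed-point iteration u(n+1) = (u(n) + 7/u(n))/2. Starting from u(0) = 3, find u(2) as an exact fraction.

u(1) = (3 + 7/3)/2 = 8/3.
u(2) = (8/3 + 7/(8/3))/2 = 127/48.

127/48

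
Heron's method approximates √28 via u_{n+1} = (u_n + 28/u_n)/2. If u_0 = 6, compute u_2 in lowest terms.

u_1 = (6 + 28/6)/2 = 16/3.
u_2 = (16/3 + 28/(16/3))/2 = 127/24.

127/24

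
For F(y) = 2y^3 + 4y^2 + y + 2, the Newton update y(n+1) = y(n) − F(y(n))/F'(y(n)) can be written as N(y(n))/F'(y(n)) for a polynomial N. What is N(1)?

6

F'(y) = 6y^2 + 8y + 1.
N(y) = y·F'(y) − F(y) = y·(6y^2 + 8y + 1) − (2y^3 + 4y^2 + y + 2) = 4y^3 + 4y^2 − 2.
N(1) = 6.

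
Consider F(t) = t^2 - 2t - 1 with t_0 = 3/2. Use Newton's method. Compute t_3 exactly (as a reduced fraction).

39409/16272

F'(t) = 2t - 2.
F(3/2) = -7/4, F'(3/2) = 1, so t_1 = (3/2) - (-7/4)/1 = 13/4.
F(13/4) = 49/16, F'(13/4) = 9/2, so t_2 = (13/4) - (49/16)/(9/2) = 185/72.
F(185/72) = 2401/5184, F'(185/72) = 113/36, so t_3 = (185/72) - (2401/5184)/(113/36) = 39409/16272.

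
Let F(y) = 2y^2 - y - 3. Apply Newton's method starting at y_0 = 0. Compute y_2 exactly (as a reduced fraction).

-21/13

F'(y) = 4y - 1.
F(0) = -3, F'(0) = -1, so y_1 = 0 - (-3)/(-1) = -3.
F(-3) = 18, F'(-3) = -13, so y_2 = (-3) - 18/(-13) = -21/13.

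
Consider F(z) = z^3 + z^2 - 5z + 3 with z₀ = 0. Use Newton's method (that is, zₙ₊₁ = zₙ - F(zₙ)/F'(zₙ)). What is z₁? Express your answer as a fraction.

F'(z) = 3z^2 + 2z - 5.
F(0) = 3, F'(0) = -5, so z₁ = 0 - 3/(-5) = 3/5.

3/5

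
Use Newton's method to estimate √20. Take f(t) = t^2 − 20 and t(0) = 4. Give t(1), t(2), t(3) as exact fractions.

f'(t) = 2t.
f(4) = −4, f'(4) = 8, so t(1) = 4 − (−4)/8 = 9/2.
f(9/2) = 1/4, f'(9/2) = 9, so t(2) = (9/2) − (1/4)/9 = 161/36.
f(161/36) = 1/1296, f'(161/36) = 161/18, so t(3) = (161/36) − (1/1296)/(161/18) = 51841/11592.

t(1) = 9/2, t(2) = 161/36, t(3) = 51841/11592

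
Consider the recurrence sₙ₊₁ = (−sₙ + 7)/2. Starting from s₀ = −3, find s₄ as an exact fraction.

2

s₁ = (−(−3) + 7)/2 = 5.
s₂ = (−5 + 7)/2 = 1.
s₃ = (−1 + 7)/2 = 3.
s₄ = (−3 + 7)/2 = 2.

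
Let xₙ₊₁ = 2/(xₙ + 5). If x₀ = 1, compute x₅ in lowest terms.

462/1241

x₁ = 2/(1 + 5) = 1/3.
x₂ = 2/(1/3 + 5) = 3/8.
x₃ = 2/(3/8 + 5) = 16/43.
x₄ = 2/(16/43 + 5) = 86/231.
x₅ = 2/(86/231 + 5) = 462/1241.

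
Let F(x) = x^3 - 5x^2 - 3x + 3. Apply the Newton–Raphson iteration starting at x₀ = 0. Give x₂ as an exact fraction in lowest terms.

F'(x) = 3x^2 - 10x - 3.
F(0) = 3, F'(0) = -3, so x₁ = 0 - 3/(-3) = 1.
F(1) = -4, F'(1) = -10, so x₂ = 1 - (-4)/(-10) = 3/5.

3/5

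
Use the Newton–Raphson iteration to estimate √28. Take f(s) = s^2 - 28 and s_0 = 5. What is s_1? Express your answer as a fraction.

f'(s) = 2s.
f(5) = -3, f'(5) = 10, so s_1 = 5 - (-3)/10 = 53/10.

53/10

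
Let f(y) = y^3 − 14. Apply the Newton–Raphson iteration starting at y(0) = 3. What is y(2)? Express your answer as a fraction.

452213/187272

f'(y) = 3y^2.
f(3) = 13, f'(3) = 27, so y(1) = 3 − 13/27 = 68/27.
f(68/27) = 38870/19683, f'(68/27) = 4624/243, so y(2) = (68/27) − (38870/19683)/(4624/243) = 452213/187272.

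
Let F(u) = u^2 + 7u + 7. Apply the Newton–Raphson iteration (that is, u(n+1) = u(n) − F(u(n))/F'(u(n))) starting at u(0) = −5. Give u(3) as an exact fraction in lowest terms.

−666/115

F'(u) = 2u + 7.
F(−5) = −3, F'(−5) = −3, so u(1) = (−5) − (−3)/(−3) = −6.
F(−6) = 1, F'(−6) = −5, so u(2) = (−6) − 1/(−5) = −29/5.
F(−29/5) = 1/25, F'(−29/5) = −23/5, so u(3) = (−29/5) − (1/25)/(−23/5) = −666/115.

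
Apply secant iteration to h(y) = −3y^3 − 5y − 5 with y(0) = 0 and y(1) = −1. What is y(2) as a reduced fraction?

−5/8

h(0) = −5, h(−1) = 3. y(2) = (−1) − 3·((−1) − 0)/(3 − (−5)) = −5/8.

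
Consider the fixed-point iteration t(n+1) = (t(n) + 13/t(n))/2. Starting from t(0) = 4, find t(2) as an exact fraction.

t(1) = (4 + 13/4)/2 = 29/8.
t(2) = (29/8 + 13/(29/8))/2 = 1673/464.

1673/464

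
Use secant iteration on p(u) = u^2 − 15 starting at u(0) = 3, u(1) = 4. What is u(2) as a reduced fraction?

27/7

p(3) = −6, p(4) = 1. u(2) = 4 − 1·(4 − 3)/(1 − (−6)) = 27/7.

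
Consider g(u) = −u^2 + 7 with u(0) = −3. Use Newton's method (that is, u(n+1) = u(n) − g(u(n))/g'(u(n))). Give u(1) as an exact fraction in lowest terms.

−8/3

g'(u) = −2u.
g(−3) = −2, g'(−3) = 6, so u(1) = (−3) − (−2)/6 = −8/3.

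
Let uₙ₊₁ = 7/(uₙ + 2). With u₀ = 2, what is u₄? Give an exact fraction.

u₁ = 7/(2 + 2) = 7/4.
u₂ = 7/(7/4 + 2) = 28/15.
u₃ = 7/(28/15 + 2) = 105/58.
u₄ = 7/(105/58 + 2) = 406/221.

406/221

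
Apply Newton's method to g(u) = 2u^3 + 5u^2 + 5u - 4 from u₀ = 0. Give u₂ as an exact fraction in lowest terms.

1156/2105

g'(u) = 6u^2 + 10u + 5.
g(0) = -4, g'(0) = 5, so u₁ = 0 - (-4)/5 = 4/5.
g(4/5) = 528/125, g'(4/5) = 421/25, so u₂ = (4/5) - (528/125)/(421/25) = 1156/2105.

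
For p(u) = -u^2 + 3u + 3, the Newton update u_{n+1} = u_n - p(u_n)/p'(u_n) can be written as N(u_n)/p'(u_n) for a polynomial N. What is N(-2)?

-7

p'(u) = -2u + 3.
N(u) = u·p'(u) - p(u) = u·(-2u + 3) - (-u^2 + 3u + 3) = -u^2 - 3.
N(-2) = -7.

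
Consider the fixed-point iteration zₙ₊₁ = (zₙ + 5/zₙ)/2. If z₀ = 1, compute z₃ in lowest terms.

z₁ = (1 + 5/1)/2 = 3.
z₂ = (3 + 5/3)/2 = 7/3.
z₃ = (7/3 + 5/(7/3))/2 = 47/21.

47/21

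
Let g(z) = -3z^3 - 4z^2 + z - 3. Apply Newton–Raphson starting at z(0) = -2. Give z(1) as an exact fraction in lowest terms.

g'(z) = -9z^2 - 8z + 1.
g(-2) = 3, g'(-2) = -19, so z(1) = (-2) - 3/(-19) = -35/19.

-35/19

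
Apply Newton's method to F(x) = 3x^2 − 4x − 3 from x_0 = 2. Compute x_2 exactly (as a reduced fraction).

867/464

F'(x) = 6x − 4.
F(2) = 1, F'(2) = 8, so x_1 = 2 − 1/8 = 15/8.
F(15/8) = 3/64, F'(15/8) = 29/4, so x_2 = (15/8) − (3/64)/(29/4) = 867/464.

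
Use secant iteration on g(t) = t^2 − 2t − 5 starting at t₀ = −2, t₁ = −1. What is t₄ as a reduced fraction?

−129/89

g(−2) = 3, g(−1) = −2. t₂ = (−1) − (−2)·((−1) − (−2))/((−2) − 3) = −7/5.
g(−1) = −2, g(−7/5) = −6/25. t₃ = (−7/5) − (−6/25)·((−7/5) − (−1))/((−6/25) − (−2)) = −16/11.
g(−7/5) = −6/25, g(−16/11) = 3/121. t₄ = (−16/11) − (3/121)·((−16/11) − (−7/5))/((3/121) − (−6/25)) = −129/89.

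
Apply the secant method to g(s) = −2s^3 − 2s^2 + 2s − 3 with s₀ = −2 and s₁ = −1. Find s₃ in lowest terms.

−35/17

g(−2) = 1, g(−1) = −5. s₂ = (−1) − (−5)·((−1) − (−2))/((−5) − 1) = −11/6.
g(−1) = −5, g(−11/6) = −115/108. s₃ = (−11/6) − (−115/108)·((−11/6) − (−1))/((−115/108) − (−5)) = −35/17.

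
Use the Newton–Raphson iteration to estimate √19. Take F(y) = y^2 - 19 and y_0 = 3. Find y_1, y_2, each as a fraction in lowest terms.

F'(y) = 2y.
F(3) = -10, F'(3) = 6, so y_1 = 3 - (-10)/6 = 14/3.
F(14/3) = 25/9, F'(14/3) = 28/3, so y_2 = (14/3) - (25/9)/(28/3) = 367/84.

y_1 = 14/3, y_2 = 367/84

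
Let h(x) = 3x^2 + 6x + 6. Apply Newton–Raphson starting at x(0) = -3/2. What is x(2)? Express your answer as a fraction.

h'(x) = 6x + 6.
h(-3/2) = 15/4, h'(-3/2) = -3, so x(1) = (-3/2) - (15/4)/(-3) = -1/4.
h(-1/4) = 75/16, h'(-1/4) = 9/2, so x(2) = (-1/4) - (75/16)/(9/2) = -31/24.

-31/24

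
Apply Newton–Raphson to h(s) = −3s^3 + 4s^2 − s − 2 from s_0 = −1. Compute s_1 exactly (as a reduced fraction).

h'(s) = −9s^2 + 8s − 1.
h(−1) = 6, h'(−1) = −18, so s_1 = (−1) − 6/(−18) = −2/3.

−2/3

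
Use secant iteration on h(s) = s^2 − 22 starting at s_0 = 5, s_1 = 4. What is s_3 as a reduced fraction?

61/13

h(5) = 3, h(4) = −6. s_2 = 4 − (−6)·(4 − 5)/((−6) − 3) = 14/3.
h(4) = −6, h(14/3) = −2/9. s_3 = (14/3) − (−2/9)·((14/3) − 4)/((−2/9) − (−6)) = 61/13.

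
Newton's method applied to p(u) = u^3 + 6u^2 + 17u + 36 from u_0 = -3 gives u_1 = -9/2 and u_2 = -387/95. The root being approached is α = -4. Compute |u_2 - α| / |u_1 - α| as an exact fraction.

u_1 - α = -9/2 - (-4) = -9/2 + 4 = -1/2, so |u_1 - α| = 1/2.
u_2 - α = -387/95 - (-4) = -387/95 + 4 = -7/95, so |u_2 - α| = 7/95.
Ratio = (7/95) / (1/2) = 14/95.

14/95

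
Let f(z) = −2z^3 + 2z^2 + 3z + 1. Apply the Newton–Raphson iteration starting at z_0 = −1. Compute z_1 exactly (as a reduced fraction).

−5/7

f'(z) = −6z^2 + 4z + 3.
f(−1) = 2, f'(−1) = −7, so z_1 = (−1) − 2/(−7) = −5/7.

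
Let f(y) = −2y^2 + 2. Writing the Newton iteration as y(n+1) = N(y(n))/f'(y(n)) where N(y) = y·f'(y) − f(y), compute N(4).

f'(y) = −4y.
N(y) = y·f'(y) − f(y) = y·(−4y) − (−2y^2 + 2) = −2y^2 − 2.
N(4) = −34.

−34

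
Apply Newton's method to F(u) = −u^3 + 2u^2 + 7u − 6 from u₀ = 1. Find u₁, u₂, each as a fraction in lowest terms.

u₁ = 3/4, u₂ = 201/266

F'(u) = −3u^2 + 4u + 7.
F(1) = 2, F'(1) = 8, so u₁ = 1 − 2/8 = 3/4.
F(3/4) = −3/64, F'(3/4) = 133/16, so u₂ = (3/4) − (−3/64)/(133/16) = 201/266.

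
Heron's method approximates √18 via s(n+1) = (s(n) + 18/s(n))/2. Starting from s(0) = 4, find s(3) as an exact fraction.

665857/156944

s(1) = (4 + 18/4)/2 = 17/4.
s(2) = (17/4 + 18/(17/4))/2 = 577/136.
s(3) = (577/136 + 18/(577/136))/2 = 665857/156944.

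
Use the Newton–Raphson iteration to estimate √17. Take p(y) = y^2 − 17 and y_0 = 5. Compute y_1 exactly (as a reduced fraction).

21/5

p'(y) = 2y.
p(5) = 8, p'(5) = 10, so y_1 = 5 − 8/10 = 21/5.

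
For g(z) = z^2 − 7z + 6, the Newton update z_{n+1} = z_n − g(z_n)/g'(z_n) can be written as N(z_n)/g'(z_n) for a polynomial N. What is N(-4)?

g'(z) = 2z − 7.
N(z) = z·g'(z) − g(z) = z·(2z − 7) − (z^2 − 7z + 6) = z^2 − 6.
N(-4) = 10.

10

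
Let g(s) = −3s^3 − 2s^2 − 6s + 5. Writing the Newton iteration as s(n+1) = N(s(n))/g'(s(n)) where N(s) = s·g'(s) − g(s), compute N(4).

−421

g'(s) = −9s^2 − 4s − 6.
N(s) = s·g'(s) − g(s) = s·(−9s^2 − 4s − 6) − (−3s^3 − 2s^2 − 6s + 5) = −6s^3 − 2s^2 − 5.
N(4) = −421.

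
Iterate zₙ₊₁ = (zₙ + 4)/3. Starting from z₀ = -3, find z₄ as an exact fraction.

z₁ = ((-3) + 4)/3 = 1/3.
z₂ = ((1/3) + 4)/3 = 13/9.
z₃ = ((13/9) + 4)/3 = 49/27.
z₄ = ((49/27) + 4)/3 = 157/81.

157/81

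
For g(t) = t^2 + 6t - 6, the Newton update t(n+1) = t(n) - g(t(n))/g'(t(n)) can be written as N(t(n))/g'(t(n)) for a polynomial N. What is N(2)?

10

g'(t) = 2t + 6.
N(t) = t·g'(t) - g(t) = t·(2t + 6) - (t^2 + 6t - 6) = t^2 + 6.
N(2) = 10.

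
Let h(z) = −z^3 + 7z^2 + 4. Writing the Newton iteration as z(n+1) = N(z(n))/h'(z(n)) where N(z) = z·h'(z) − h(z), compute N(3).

h'(z) = −3z^2 + 14z.
N(z) = z·h'(z) − h(z) = z·(−3z^2 + 14z) − (−z^3 + 7z^2 + 4) = −2z^3 + 7z^2 − 4.
N(3) = 5.

5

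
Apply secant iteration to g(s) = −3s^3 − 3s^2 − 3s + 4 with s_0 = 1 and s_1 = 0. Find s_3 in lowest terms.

108/133

g(1) = −5, g(0) = 4. s_2 = 0 − 4·(0 − 1)/(4 − (−5)) = 4/9.
g(0) = 4, g(4/9) = 440/243. s_3 = (4/9) − (440/243)·((4/9) − 0)/((440/243) − 4) = 108/133.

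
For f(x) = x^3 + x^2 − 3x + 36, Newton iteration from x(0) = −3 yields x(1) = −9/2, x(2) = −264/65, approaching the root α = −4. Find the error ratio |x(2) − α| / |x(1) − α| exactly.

8/65

x(1) − α = −9/2 − (−4) = −9/2 + 4 = −1/2, so |x(1) − α| = 1/2.
x(2) − α = −264/65 − (−4) = −264/65 + 4 = −4/65, so |x(2) − α| = 4/65.
Ratio = (4/65) / (1/2) = 8/65.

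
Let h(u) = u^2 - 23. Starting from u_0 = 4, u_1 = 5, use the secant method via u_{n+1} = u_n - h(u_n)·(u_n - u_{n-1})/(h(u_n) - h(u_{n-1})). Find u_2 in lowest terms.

h(4) = -7, h(5) = 2. u_2 = 5 - 2·(5 - 4)/(2 - (-7)) = 43/9.

43/9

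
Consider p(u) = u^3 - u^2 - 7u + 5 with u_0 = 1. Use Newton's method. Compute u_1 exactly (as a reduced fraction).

p'(u) = 3u^2 - 2u - 7.
p(1) = -2, p'(1) = -6, so u_1 = 1 - (-2)/(-6) = 2/3.

2/3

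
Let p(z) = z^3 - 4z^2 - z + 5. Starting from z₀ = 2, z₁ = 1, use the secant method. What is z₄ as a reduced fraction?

2555233/2197177

p(2) = -5, p(1) = 1. z₂ = 1 - 1·(1 - 2)/(1 - (-5)) = 7/6.
p(1) = 1, p(7/6) = -5/216. z₃ = (7/6) - (-5/216)·((7/6) - 1)/((-5/216) - 1) = 257/221.
p(7/6) = -5/216, p(257/221) = 4445/10793861. z₄ = (257/221) - (4445/10793861)·((257/221) - (7/6))/((4445/10793861) - (-5/216)) = 2555233/2197177.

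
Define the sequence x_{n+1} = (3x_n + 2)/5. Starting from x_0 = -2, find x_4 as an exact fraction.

382/625

x_1 = (3·(-2) + 2)/5 = -4/5.
x_2 = (3·(-4/5) + 2)/5 = -2/25.
x_3 = (3·(-2/25) + 2)/5 = 44/125.
x_4 = (3·(44/125) + 2)/5 = 382/625.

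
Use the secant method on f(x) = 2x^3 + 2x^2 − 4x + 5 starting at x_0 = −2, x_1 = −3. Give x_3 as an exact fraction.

−921/403

f(−2) = 5, f(−3) = −19. x_2 = (−3) − (−19)·((−3) − (−2))/((−19) − 5) = −53/24.
f(−3) = −19, f(−53/24) = 14155/6912. x_3 = (−53/24) − (14155/6912)·((−53/24) − (−3))/((14155/6912) − (−19)) = −921/403.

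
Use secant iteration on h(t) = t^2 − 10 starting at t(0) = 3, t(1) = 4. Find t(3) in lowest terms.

79/25

h(3) = −1, h(4) = 6. t(2) = 4 − 6·(4 − 3)/(6 − (−1)) = 22/7.
h(4) = 6, h(22/7) = −6/49. t(3) = (22/7) − (−6/49)·((22/7) − 4)/((−6/49) − 6) = 79/25.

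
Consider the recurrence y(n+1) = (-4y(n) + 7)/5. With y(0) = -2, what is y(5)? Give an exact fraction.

y(1) = (-4·(-2) + 7)/5 = 3.
y(2) = (-4·3 + 7)/5 = -1.
y(3) = (-4·(-1) + 7)/5 = 11/5.
y(4) = (-4·(11/5) + 7)/5 = -9/25.
y(5) = (-4·(-9/25) + 7)/5 = 211/125.

211/125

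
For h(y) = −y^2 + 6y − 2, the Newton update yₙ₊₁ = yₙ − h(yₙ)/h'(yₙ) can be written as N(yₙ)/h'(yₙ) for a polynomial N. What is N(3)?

h'(y) = −2y + 6.
N(y) = y·h'(y) − h(y) = y·(−2y + 6) − (−y^2 + 6y − 2) = −y^2 + 2.
N(3) = −7.

−7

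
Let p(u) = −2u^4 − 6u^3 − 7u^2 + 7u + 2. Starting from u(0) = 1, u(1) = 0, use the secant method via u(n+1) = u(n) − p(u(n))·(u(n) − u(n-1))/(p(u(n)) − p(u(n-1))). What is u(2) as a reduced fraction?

1/4

p(1) = −6, p(0) = 2. u(2) = 0 − 2·(0 − 1)/(2 − (−6)) = 1/4.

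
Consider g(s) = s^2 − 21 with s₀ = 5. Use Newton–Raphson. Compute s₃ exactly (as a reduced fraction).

g'(s) = 2s.
g(5) = 4, g'(5) = 10, so s₁ = 5 − 4/10 = 23/5.
g(23/5) = 4/25, g'(23/5) = 46/5, so s₂ = (23/5) − (4/25)/(46/5) = 527/115.
g(527/115) = 4/13225, g'(527/115) = 1054/115, so s₃ = (527/115) − (4/13225)/(1054/115) = 277727/60605.

277727/60605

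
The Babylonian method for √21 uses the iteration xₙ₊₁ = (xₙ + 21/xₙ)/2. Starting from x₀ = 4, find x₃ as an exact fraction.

14720113/3212192

x₁ = (4 + 21/4)/2 = 37/8.
x₂ = (37/8 + 21/(37/8))/2 = 2713/592.
x₃ = (2713/592 + 21/(2713/592))/2 = 14720113/3212192.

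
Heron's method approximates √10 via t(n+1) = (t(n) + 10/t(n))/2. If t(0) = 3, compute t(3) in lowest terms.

t(1) = (3 + 10/3)/2 = 19/6.
t(2) = (19/6 + 10/(19/6))/2 = 721/228.
t(3) = (721/228 + 10/(721/228))/2 = 1039681/328776.

1039681/328776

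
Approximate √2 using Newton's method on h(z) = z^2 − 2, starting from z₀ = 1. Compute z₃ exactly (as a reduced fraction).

577/408

h'(z) = 2z.
h(1) = −1, h'(1) = 2, so z₁ = 1 − (−1)/2 = 3/2.
h(3/2) = 1/4, h'(3/2) = 3, so z₂ = (3/2) − (1/4)/3 = 17/12.
h(17/12) = 1/144, h'(17/12) = 17/6, so z₃ = (17/12) − (1/144)/(17/6) = 577/408.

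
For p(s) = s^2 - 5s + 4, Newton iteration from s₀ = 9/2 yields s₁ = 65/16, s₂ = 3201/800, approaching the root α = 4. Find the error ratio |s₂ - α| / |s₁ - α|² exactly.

8/25

s₁ - α = 65/16 - 4 = 1/16, so |s₁ - α| = 1/16.
s₂ - α = 3201/800 - 4 = 1/800, so |s₂ - α| = 1/800.
|s₁ - α|² = 1/256.
Ratio = (1/800) / (1/256) = 8/25.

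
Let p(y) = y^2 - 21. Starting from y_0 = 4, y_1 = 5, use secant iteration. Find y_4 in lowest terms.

p(4) = -5, p(5) = 4. y_2 = 5 - 4·(5 - 4)/(4 - (-5)) = 41/9.
p(5) = 4, p(41/9) = -20/81. y_3 = (41/9) - (-20/81)·((41/9) - 5)/((-20/81) - 4) = 197/43.
p(41/9) = -20/81, p(197/43) = -20/1849. y_4 = (197/43) - (-20/1849)·((197/43) - (41/9))/((-20/1849) - (-20/81)) = 4051/884.

4051/884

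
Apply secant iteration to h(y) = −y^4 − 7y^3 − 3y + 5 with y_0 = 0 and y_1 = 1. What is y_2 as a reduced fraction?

5/11

h(0) = 5, h(1) = −6. y_2 = 1 − (−6)·(1 − 0)/((−6) − 5) = 5/11.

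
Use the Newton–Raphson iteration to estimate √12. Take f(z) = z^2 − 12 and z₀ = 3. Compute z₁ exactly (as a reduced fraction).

7/2

f'(z) = 2z.
f(3) = −3, f'(3) = 6, so z₁ = 3 − (−3)/6 = 7/2.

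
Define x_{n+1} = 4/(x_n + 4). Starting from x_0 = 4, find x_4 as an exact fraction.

x_1 = 4/(4 + 4) = 1/2.
x_2 = 4/(1/2 + 4) = 8/9.
x_3 = 4/(8/9 + 4) = 9/11.
x_4 = 4/(9/11 + 4) = 44/53.

44/53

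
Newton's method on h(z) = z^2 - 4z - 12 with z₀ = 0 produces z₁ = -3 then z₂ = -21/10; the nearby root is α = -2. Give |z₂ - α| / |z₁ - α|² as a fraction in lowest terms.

z₁ - α = -3 - (-2) = -3 + 2 = -1, so |z₁ - α| = 1.
z₂ - α = -21/10 - (-2) = -21/10 + 2 = -1/10, so |z₂ - α| = 1/10.
|z₁ - α|² = 1.
Ratio = (1/10) / 1 = 1/10.

1/10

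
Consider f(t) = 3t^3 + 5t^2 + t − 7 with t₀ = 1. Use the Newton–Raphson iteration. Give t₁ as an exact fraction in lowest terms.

f'(t) = 9t^2 + 10t + 1.
f(1) = 2, f'(1) = 20, so t₁ = 1 − 2/20 = 9/10.

9/10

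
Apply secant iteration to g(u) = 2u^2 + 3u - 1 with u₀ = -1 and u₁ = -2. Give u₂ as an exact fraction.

-5/3

g(-1) = -2, g(-2) = 1. u₂ = (-2) - 1·((-2) - (-1))/(1 - (-2)) = -5/3.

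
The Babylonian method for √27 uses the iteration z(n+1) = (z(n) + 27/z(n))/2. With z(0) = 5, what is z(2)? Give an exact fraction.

1351/260

z(1) = (5 + 27/5)/2 = 26/5.
z(2) = (26/5 + 27/(26/5))/2 = 1351/260.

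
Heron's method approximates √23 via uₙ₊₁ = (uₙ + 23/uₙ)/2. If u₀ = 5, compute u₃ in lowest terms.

2649601/552480

u₁ = (5 + 23/5)/2 = 24/5.
u₂ = (24/5 + 23/(24/5))/2 = 1151/240.
u₃ = (1151/240 + 23/(1151/240))/2 = 2649601/552480.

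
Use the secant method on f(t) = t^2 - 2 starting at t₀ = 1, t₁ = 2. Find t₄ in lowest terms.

58/41

f(1) = -1, f(2) = 2. t₂ = 2 - 2·(2 - 1)/(2 - (-1)) = 4/3.
f(2) = 2, f(4/3) = -2/9. t₃ = (4/3) - (-2/9)·((4/3) - 2)/((-2/9) - 2) = 7/5.
f(4/3) = -2/9, f(7/5) = -1/25. t₄ = (7/5) - (-1/25)·((7/5) - (4/3))/((-1/25) - (-2/9)) = 58/41.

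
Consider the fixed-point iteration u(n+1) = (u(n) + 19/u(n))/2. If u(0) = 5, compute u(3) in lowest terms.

u(1) = (5 + 19/5)/2 = 22/5.
u(2) = (22/5 + 19/(22/5))/2 = 959/220.
u(3) = (959/220 + 19/(959/220))/2 = 1839281/421960.

1839281/421960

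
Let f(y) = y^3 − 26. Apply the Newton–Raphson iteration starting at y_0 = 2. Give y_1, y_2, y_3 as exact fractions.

f'(y) = 3y^2.
f(2) = −18, f'(2) = 12, so y_1 = 2 − (−18)/12 = 7/2.
f(7/2) = 135/8, f'(7/2) = 147/4, so y_2 = (7/2) − (135/8)/(147/4) = 149/49.
f(149/49) = 249075/117649, f'(149/49) = 66603/2401, so y_3 = (149/49) − (249075/117649)/(66603/2401) = 3224924/1087849.

y_1 = 7/2, y_2 = 149/49, y_3 = 3224924/1087849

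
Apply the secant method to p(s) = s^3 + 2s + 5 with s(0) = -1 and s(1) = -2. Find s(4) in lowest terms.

-1375337/1033903

p(-1) = 2, p(-2) = -7. s(2) = (-2) - (-7)·((-2) - (-1))/((-7) - 2) = -11/9.
p(-2) = -7, p(-11/9) = 532/729. s(3) = (-11/9) - (532/729)·((-11/9) - (-2))/((532/729) - (-7)) = -149/115.
p(-11/9) = 532/729, p(-149/115) = 355376/1520875. s(4) = (-149/115) - (355376/1520875)·((-149/115) - (-11/9))/((355376/1520875) - (532/729)) = -1375337/1033903.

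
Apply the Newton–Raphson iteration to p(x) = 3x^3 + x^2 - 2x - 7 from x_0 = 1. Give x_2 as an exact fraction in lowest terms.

7777/5562

p'(x) = 9x^2 + 2x - 2.
p(1) = -5, p'(1) = 9, so x_1 = 1 - (-5)/9 = 14/9.
p(14/9) = 875/243, p'(14/9) = 206/9, so x_2 = (14/9) - (875/243)/(206/9) = 7777/5562.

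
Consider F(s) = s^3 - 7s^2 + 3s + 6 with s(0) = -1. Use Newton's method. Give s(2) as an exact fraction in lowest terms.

-115/162

F'(s) = 3s^2 - 14s + 3.
F(-1) = -5, F'(-1) = 20, so s(1) = (-1) - (-5)/20 = -3/4.
F(-3/4) = -39/64, F'(-3/4) = 243/16, so s(2) = (-3/4) - (-39/64)/(243/16) = -115/162.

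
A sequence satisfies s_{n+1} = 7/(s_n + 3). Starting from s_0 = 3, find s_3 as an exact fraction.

s_1 = 7/(3 + 3) = 7/6.
s_2 = 7/(7/6 + 3) = 42/25.
s_3 = 7/(42/25 + 3) = 175/117.

175/117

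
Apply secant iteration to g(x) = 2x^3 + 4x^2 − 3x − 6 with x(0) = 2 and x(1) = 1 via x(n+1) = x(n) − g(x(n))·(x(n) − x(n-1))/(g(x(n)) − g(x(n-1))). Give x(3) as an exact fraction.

g(2) = 20, g(1) = −3. x(2) = 1 − (−3)·(1 − 2)/((−3) − 20) = 26/23.
g(1) = −3, g(26/23) = −16920/12167. x(3) = (26/23) − (−16920/12167)·((26/23) − 1)/((−16920/12167) − (−3)) = 8114/6527.

8114/6527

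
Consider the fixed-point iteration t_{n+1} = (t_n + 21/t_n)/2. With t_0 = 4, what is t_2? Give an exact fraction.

2713/592

t_1 = (4 + 21/4)/2 = 37/8.
t_2 = (37/8 + 21/(37/8))/2 = 2713/592.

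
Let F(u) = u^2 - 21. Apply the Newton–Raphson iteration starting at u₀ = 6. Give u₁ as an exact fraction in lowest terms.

F'(u) = 2u.
F(6) = 15, F'(6) = 12, so u₁ = 6 - 15/12 = 19/4.

19/4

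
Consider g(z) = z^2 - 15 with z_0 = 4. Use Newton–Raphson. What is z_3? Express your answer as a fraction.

g'(z) = 2z.
g(4) = 1, g'(4) = 8, so z_1 = 4 - 1/8 = 31/8.
g(31/8) = 1/64, g'(31/8) = 31/4, so z_2 = (31/8) - (1/64)/(31/4) = 1921/496.
g(1921/496) = 1/246016, g'(1921/496) = 1921/248, so z_3 = (1921/496) - (1/246016)/(1921/248) = 7380481/1905632.

7380481/1905632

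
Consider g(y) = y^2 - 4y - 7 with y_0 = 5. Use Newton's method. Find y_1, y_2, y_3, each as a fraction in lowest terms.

y_1 = 16/3, y_2 = 319/60, y_3 = 126961/23880

g'(y) = 2y - 4.
g(5) = -2, g'(5) = 6, so y_1 = 5 - (-2)/6 = 16/3.
g(16/3) = 1/9, g'(16/3) = 20/3, so y_2 = (16/3) - (1/9)/(20/3) = 319/60.
g(319/60) = 1/3600, g'(319/60) = 199/30, so y_3 = (319/60) - (1/3600)/(199/30) = 126961/23880.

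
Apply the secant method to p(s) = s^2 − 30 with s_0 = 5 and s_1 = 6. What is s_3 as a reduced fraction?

115/21

p(5) = −5, p(6) = 6. s_2 = 6 − 6·(6 − 5)/(6 − (−5)) = 60/11.
p(6) = 6, p(60/11) = −30/121. s_3 = (60/11) − (−30/121)·((60/11) − 6)/((−30/121) − 6) = 115/21.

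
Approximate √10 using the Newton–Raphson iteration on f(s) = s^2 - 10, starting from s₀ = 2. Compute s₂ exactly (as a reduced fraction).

89/28

f'(s) = 2s.
f(2) = -6, f'(2) = 4, so s₁ = 2 - (-6)/4 = 7/2.
f(7/2) = 9/4, f'(7/2) = 7, so s₂ = (7/2) - (9/4)/7 = 89/28.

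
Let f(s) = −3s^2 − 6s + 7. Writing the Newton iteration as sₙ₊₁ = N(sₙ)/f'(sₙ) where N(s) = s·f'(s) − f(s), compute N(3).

f'(s) = −6s − 6.
N(s) = s·f'(s) − f(s) = s·(−6s − 6) − (−3s^2 − 6s + 7) = −3s^2 − 7.
N(3) = −34.

−34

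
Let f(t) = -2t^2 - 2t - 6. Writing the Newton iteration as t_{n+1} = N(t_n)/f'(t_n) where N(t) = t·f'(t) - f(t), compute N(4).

-26

f'(t) = -4t - 2.
N(t) = t·f'(t) - f(t) = t·(-4t - 2) - (-2t^2 - 2t - 6) = -2t^2 + 6.
N(4) = -26.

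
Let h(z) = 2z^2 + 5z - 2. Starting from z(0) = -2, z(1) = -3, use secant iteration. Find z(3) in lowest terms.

-94/33

h(-2) = -4, h(-3) = 1. z(2) = (-3) - 1·((-3) - (-2))/(1 - (-4)) = -14/5.
h(-3) = 1, h(-14/5) = -8/25. z(3) = (-14/5) - (-8/25)·((-14/5) - (-3))/((-8/25) - 1) = -94/33.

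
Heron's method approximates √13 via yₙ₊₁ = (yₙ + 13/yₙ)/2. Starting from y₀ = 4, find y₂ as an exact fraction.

1673/464

y₁ = (4 + 13/4)/2 = 29/8.
y₂ = (29/8 + 13/(29/8))/2 = 1673/464.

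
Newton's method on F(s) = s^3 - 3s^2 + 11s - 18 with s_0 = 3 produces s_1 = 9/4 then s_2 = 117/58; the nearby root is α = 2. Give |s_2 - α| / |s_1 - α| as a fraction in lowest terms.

s_1 - α = 9/4 - 2 = 1/4, so |s_1 - α| = 1/4.
s_2 - α = 117/58 - 2 = 1/58, so |s_2 - α| = 1/58.
Ratio = (1/58) / (1/4) = 2/29.

2/29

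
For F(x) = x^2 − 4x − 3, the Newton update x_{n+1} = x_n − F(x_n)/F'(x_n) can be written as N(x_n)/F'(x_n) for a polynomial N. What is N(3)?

12

F'(x) = 2x − 4.
N(x) = x·F'(x) − F(x) = x·(2x − 4) − (x^2 − 4x − 3) = x^2 + 3.
N(3) = 12.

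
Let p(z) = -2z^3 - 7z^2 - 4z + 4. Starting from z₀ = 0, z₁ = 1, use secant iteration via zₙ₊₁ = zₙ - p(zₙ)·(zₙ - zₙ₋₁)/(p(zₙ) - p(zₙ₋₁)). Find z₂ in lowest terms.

4/13

p(0) = 4, p(1) = -9. z₂ = 1 - (-9)·(1 - 0)/((-9) - 4) = 4/13.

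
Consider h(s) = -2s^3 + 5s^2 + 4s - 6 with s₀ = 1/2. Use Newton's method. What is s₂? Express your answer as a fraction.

3567/4070

h'(s) = -6s^2 + 10s + 4.
h(1/2) = -3, h'(1/2) = 15/2, so s₁ = (1/2) - (-3)/(15/2) = 9/10.
h(9/10) = 24/125, h'(9/10) = 407/50, so s₂ = (9/10) - (24/125)/(407/50) = 3567/4070.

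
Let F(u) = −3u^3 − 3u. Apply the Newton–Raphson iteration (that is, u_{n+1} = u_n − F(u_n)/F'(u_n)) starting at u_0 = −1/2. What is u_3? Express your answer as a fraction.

−1/3014557

F'(u) = −9u^2 − 3.
F(−1/2) = 15/8, F'(−1/2) = −21/4, so u_1 = (−1/2) − (15/8)/(−21/4) = −1/7.
F(−1/7) = 150/343, F'(−1/7) = −156/49, so u_2 = (−1/7) − (150/343)/(−156/49) = −1/182.
F(−1/182) = 99375/6028568, F'(−1/182) = −99381/33124, so u_3 = (−1/182) − (99375/6028568)/(−99381/33124) = −1/3014557.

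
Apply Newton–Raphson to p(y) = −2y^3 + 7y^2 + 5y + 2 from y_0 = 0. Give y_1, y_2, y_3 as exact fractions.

p'(y) = −6y^2 + 14y + 5.
p(0) = 2, p'(0) = 5, so y_1 = 0 − 2/5 = −2/5.
p(−2/5) = 156/125, p'(−2/5) = −39/25, so y_2 = (−2/5) − (156/125)/(−39/25) = 2/5.
p(2/5) = 624/125, p'(2/5) = 241/25, so y_3 = (2/5) − (624/125)/(241/25) = −142/1205.

y_1 = −2/5, y_2 = 2/5, y_3 = −142/1205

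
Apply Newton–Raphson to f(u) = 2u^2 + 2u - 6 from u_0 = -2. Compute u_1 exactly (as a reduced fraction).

f'(u) = 4u + 2.
f(-2) = -2, f'(-2) = -6, so u_1 = (-2) - (-2)/(-6) = -7/3.

-7/3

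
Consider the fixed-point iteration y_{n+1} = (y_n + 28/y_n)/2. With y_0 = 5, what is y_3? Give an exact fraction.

62921681/11891080

y_1 = (5 + 28/5)/2 = 53/10.
y_2 = (53/10 + 28/(53/10))/2 = 5609/1060.
y_3 = (5609/1060 + 28/(5609/1060))/2 = 62921681/11891080.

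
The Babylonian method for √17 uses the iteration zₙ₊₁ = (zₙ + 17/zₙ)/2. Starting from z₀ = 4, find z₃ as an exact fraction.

z₁ = (4 + 17/4)/2 = 33/8.
z₂ = (33/8 + 17/(33/8))/2 = 2177/528.
z₃ = (2177/528 + 17/(2177/528))/2 = 9478657/2298912.

9478657/2298912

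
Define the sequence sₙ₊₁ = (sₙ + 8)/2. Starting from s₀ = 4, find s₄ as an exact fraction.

s₁ = (4 + 8)/2 = 6.
s₂ = (6 + 8)/2 = 7.
s₃ = (7 + 8)/2 = 15/2.
s₄ = ((15/2) + 8)/2 = 31/4.

31/4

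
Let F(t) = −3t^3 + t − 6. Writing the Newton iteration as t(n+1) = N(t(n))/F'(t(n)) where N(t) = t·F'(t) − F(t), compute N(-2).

F'(t) = −9t^2 + 1.
N(t) = t·F'(t) − F(t) = t·(−9t^2 + 1) − (−3t^3 + t − 6) = −6t^3 + 6.
N(-2) = 54.

54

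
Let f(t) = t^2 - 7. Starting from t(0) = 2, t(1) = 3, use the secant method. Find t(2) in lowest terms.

f(2) = -3, f(3) = 2. t(2) = 3 - 2·(3 - 2)/(2 - (-3)) = 13/5.

13/5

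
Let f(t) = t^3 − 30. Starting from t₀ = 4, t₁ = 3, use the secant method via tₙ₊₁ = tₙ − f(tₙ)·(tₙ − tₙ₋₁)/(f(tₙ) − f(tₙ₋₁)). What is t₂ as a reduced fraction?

114/37

f(4) = 34, f(3) = −3. t₂ = 3 − (−3)·(3 − 4)/((−3) − 34) = 114/37.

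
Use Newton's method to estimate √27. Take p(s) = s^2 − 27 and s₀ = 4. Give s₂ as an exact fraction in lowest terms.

p'(s) = 2s.
p(4) = −11, p'(4) = 8, so s₁ = 4 − (−11)/8 = 43/8.
p(43/8) = 121/64, p'(43/8) = 43/4, so s₂ = (43/8) − (121/64)/(43/4) = 3577/688.

3577/688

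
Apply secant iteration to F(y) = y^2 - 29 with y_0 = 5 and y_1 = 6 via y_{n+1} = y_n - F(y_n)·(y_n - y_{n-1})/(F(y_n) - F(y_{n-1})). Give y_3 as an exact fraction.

673/125

F(5) = -4, F(6) = 7. y_2 = 6 - 7·(6 - 5)/(7 - (-4)) = 59/11.
F(6) = 7, F(59/11) = -28/121. y_3 = (59/11) - (-28/121)·((59/11) - 6)/((-28/121) - 7) = 673/125.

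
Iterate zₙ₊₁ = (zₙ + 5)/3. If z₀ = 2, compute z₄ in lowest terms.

202/81

z₁ = (2 + 5)/3 = 7/3.
z₂ = ((7/3) + 5)/3 = 22/9.
z₃ = ((22/9) + 5)/3 = 67/27.
z₄ = ((67/27) + 5)/3 = 202/81.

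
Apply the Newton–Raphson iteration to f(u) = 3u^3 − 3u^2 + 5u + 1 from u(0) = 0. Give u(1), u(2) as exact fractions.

f'(u) = 9u^2 − 6u + 5.
f(0) = 1, f'(0) = 5, so u(1) = 0 − 1/5 = −1/5.
f(−1/5) = −18/125, f'(−1/5) = 164/25, so u(2) = (−1/5) − (−18/125)/(164/25) = −73/410.

u(1) = −1/5, u(2) = −73/410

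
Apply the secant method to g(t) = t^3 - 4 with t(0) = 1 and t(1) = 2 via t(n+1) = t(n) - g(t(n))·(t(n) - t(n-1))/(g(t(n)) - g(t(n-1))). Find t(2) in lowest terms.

10/7

g(1) = -3, g(2) = 4. t(2) = 2 - 4·(2 - 1)/(4 - (-3)) = 10/7.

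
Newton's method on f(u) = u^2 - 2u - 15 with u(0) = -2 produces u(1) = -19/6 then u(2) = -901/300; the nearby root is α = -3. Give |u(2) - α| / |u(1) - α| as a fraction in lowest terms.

1/50

u(1) - α = -19/6 - (-3) = -19/6 + 3 = -1/6, so |u(1) - α| = 1/6.
u(2) - α = -901/300 - (-3) = -901/300 + 3 = -1/300, so |u(2) - α| = 1/300.
Ratio = (1/300) / (1/6) = 1/50.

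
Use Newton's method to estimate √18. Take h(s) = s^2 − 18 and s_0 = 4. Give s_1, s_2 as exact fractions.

s_1 = 17/4, s_2 = 577/136

h'(s) = 2s.
h(4) = −2, h'(4) = 8, so s_1 = 4 − (−2)/8 = 17/4.
h(17/4) = 1/16, h'(17/4) = 17/2, so s_2 = (17/4) − (1/16)/(17/2) = 577/136.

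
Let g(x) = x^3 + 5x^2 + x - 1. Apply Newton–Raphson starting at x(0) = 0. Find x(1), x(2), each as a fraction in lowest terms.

x(1) = 1, x(2) = 4/7

g'(x) = 3x^2 + 10x + 1.
g(0) = -1, g'(0) = 1, so x(1) = 0 - (-1)/1 = 1.
g(1) = 6, g'(1) = 14, so x(2) = 1 - 6/14 = 4/7.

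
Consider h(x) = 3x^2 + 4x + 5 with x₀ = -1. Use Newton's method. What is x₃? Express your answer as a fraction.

-61/35

h'(x) = 6x + 4.
h(-1) = 4, h'(-1) = -2, so x₁ = (-1) - 4/(-2) = 1.
h(1) = 12, h'(1) = 10, so x₂ = 1 - 12/10 = -1/5.
h(-1/5) = 108/25, h'(-1/5) = 14/5, so x₃ = (-1/5) - (108/25)/(14/5) = -61/35.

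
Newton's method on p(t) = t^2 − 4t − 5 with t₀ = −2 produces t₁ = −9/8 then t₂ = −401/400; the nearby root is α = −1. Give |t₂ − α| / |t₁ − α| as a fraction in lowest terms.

1/50

t₁ − α = −9/8 − (−1) = −9/8 + 1 = −1/8, so |t₁ − α| = 1/8.
t₂ − α = −401/400 − (−1) = −401/400 + 1 = −1/400, so |t₂ − α| = 1/400.
Ratio = (1/400) / (1/8) = 1/50.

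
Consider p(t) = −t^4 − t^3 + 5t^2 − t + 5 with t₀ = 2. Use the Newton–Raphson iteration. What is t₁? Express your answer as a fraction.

p'(t) = −4t^3 − 3t^2 + 10t − 1.
p(2) = −1, p'(2) = −25, so t₁ = 2 − (−1)/(−25) = 49/25.

49/25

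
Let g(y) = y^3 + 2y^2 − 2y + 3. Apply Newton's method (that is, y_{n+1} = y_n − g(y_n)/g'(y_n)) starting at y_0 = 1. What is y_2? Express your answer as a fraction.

121/45

g'(y) = 3y^2 + 4y − 2.
g(1) = 4, g'(1) = 5, so y_1 = 1 − 4/5 = 1/5.
g(1/5) = 336/125, g'(1/5) = −27/25, so y_2 = (1/5) − (336/125)/(−27/25) = 121/45.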